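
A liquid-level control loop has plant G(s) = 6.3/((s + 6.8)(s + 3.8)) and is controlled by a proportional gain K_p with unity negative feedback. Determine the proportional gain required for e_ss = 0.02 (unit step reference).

K_p = 201

For a type-0 loop with proportional control, e_ss = 1/(1 + K_p·G(0)).
G(0) = 0.2438. Require 1/(1 + K_p·0.2438) = 0.02, so 1 + 0.2438·K_p = 50.
K_p = (50 − 1)/0.2438 = 201.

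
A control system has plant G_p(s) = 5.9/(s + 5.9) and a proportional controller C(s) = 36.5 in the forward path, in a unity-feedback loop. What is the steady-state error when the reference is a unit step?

0.0267

The loop is type 0. Static position error constant K_pos = C(0)·G_p(0) = 36.5·1 = 36.5.
Steady-state error to a unit step: e_ss = 1/(1+K_pos) = 1/37.5 = 0.0267.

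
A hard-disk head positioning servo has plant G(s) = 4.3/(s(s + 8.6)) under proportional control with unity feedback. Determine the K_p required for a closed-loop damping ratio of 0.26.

K_p = 63.6

Closed-loop characteristic equation: s² + 8.6s + K_p·4.3 = 0.
So ω_n = √(4.3K_p) and 2ζω_n = 8.6, giving ζ = 8.6/(2√(4.3K_p)).
Setting ζ = 0.26: √(4.3K_p) = 8.6/(2·0.26) = 16.54, so K_p = 273.5/4.3 = 63.6.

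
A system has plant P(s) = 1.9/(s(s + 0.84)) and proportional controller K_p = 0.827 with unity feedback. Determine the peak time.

T_p = 2.66 s

The closed-loop denominator s² + 0.84s + 1.571 gives ω_n = √1.571 = 1.254 and ζ = 0.84/(2ω_n) = 0.3351.
Damped frequency ω_d = ω_n√(1−ζ²) = 1.181 rad/s, so peak time T_p = π/ω_d = 2.66 s.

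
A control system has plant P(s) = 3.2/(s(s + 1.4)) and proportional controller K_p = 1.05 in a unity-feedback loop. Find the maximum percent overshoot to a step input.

27.3%

Closed-loop characteristic equation: s² + 1.4s + 3.36 = 0, so ω_n = 1.833 rad/s and ζ = 1.4/(2·1.833) = 0.3819.
%OS = 100·exp(−πζ/√(1−ζ²)) = 100·exp(−π·0.3819/√0.8542) = 27.3%.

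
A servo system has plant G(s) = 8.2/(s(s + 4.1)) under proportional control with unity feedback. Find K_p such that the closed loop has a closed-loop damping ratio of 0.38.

Closed-loop characteristic equation: s² + 4.1s + K_p·8.2 = 0.
So ω_n = √(8.2K_p) and 2ζω_n = 4.1, giving ζ = 4.1/(2√(8.2K_p)).
Setting ζ = 0.38: √(8.2K_p) = 4.1/(2·0.38) = 5.395, so K_p = 29.1/8.2 = 3.55.

K_p = 3.55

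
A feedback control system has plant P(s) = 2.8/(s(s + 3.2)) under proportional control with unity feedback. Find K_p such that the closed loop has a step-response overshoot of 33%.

From %OS = 100·exp(−πζ/√(1−ζ²)) = 33%, ζ = −ln(0.33)/√(π²+ln²(0.33)) = 0.3328.
Characteristic equation s² + 3.2s + 2.8K_p = 0 gives ζ = 3.2/(2√(2.8K_p)).
Setting ζ = 0.3328: √(2.8K_p) = 3.2/(2·0.3328) = 4.808, so K_p = 23.12/2.8 = 8.26.

K_p = 8.26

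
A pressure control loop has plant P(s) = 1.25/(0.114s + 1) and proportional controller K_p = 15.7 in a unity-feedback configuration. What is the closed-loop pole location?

Closed loop: T(s) = K_p·P/(1+K_p·P) = 19.62/(0.114s + 1 + 19.62), with pole at s = −(1 + 19.62)/0.114 = −180.9.

s = -180.9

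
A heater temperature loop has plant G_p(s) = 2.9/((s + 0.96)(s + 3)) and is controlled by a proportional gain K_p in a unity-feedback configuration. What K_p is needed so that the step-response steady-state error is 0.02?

The loop is type 0, so e_ss(step) = 1/(1 + K_pos) with K_pos = K_p·G_p(0).
G_p(0) = 1.007. Require 1/(1 + K_p·1.007) = 0.02, so 1 + 1.007·K_p = 50.
K_p = (50 − 1)/1.007 = 48.7.

K_p = 48.7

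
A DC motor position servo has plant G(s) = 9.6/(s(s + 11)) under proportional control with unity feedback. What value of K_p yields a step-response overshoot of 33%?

K_p = 28.5

From %OS = 100·exp(−πζ/√(1−ζ²)) = 33%, ζ = −ln(0.33)/√(π²+ln²(0.33)) = 0.3328.
Characteristic equation s² + 11s + 9.6K_p = 0 gives ζ = 11/(2√(9.6K_p)).
Setting ζ = 0.3328: √(9.6K_p) = 11/(2·0.3328) = 16.53, so K_p = 273.1/9.6 = 28.5.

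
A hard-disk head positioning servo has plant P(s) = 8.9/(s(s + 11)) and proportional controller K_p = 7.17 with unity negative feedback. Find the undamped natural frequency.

ω_n = 7.99 rad/s

With unity feedback the closed-loop characteristic equation is s² + 11s + 7.17·8.9 = s² + 11s + 63.81 = 0.
So ω_n² = 63.81 ⇒ ω_n = 7.988 rad/s, and ζ = 11/(2ω_n) = 0.689.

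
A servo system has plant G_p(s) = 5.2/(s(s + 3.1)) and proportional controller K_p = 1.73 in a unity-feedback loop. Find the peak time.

The closed-loop denominator s² + 3.1s + 8.996 gives ω_n = √8.996 = 2.999 and ζ = 3.1/(2ω_n) = 0.5168.
Damped frequency ω_d = ω_n√(1−ζ²) = 2.568 rad/s, so peak time T_p = π/ω_d = 1.22 s.

T_p = 1.22 s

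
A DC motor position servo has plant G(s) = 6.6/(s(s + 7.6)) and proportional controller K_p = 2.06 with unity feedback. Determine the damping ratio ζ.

1 + K_p·G(s) = 0 gives s² + 7.6s + 13.6 = 0.
Matching s² + 2ζω_n s + ω_n²: ω_n = √13.6 = 3.687 rad/s and 2ζω_n = 7.6, so ζ = 7.6/(2·3.687) = 1.03.

ζ = 1.03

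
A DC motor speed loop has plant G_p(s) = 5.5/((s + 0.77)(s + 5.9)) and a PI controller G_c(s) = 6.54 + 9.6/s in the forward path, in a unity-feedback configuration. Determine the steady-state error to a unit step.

0

The open loop G_c(s)G_p(s) has a pole at the origin (type 1), so the static position error constant is infinite and e_ss = 1/(1+∞) = 0.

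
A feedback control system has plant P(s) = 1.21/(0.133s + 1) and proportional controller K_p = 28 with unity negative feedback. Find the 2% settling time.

T_s ≈ 0.0153 s

Closed loop: T(s) = K_p·P/(1+K_p·P) = 33.88/(0.133s + 1 + 33.88), with pole at s = −(1 + 33.88)/0.133 = −262.3.
τ = 1/262.3 = 0.003813 s, so 2% settling time ≈ 4τ = 0.0153 s.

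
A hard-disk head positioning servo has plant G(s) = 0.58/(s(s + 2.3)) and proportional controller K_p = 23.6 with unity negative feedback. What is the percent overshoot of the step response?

35.8%

From 1 + K_pG(s) = 0: s² + 2.3s + 13.69 = 0 ⇒ ω_n = 3.7, ζ = 0.3108.
%OS = 100·exp(−πζ/√(1−ζ²)) = 100·exp(−π·0.3108/√0.9034) = 35.8%.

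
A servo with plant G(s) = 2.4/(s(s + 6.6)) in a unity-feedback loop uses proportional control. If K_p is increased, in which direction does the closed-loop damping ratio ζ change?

decrease

ζ = 6.6/(2√(2.4K_p)); increasing K_p raises the denominator, so ζ falls.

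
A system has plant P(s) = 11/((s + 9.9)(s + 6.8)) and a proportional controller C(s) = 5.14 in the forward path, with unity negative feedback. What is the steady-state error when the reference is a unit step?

0.544

The loop is type 0. Static position error constant K_pos = C(0)·P(0) = 5.14·0.1634 = 0.8399.
Steady-state error to a unit step: e_ss = 1/(1+K_pos) = 1/1.84 = 0.544.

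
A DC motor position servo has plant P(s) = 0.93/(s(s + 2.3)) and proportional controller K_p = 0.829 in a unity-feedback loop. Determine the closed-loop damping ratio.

ζ = 1.31

1 + K_p·P(s) = 0 gives s² + 2.3s + 0.771 = 0.
So ω_n² = 0.771 ⇒ ω_n = 0.878 rad/s, and ζ = 2.3/(2ω_n) = 1.31.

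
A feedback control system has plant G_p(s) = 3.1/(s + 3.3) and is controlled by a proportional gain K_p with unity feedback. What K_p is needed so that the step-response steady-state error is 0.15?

K_p = 6.03

Steady-state error for a unit step on this type-0 loop is 1/(1 + K_p·G_p(0)).
G_p(0) = 0.9394. Require 1/(1 + K_p·0.9394) = 0.15, so 1 + 0.9394·K_p = 6.667.
K_p = (6.667 − 1)/0.9394 = 6.03.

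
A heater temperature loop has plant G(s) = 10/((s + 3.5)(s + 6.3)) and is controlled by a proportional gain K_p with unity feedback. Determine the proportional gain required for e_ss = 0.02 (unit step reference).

K_p = 108

For a type-0 loop with proportional control, e_ss = 1/(1 + K_p·G(0)).
G(0) = 0.4535. Require 1/(1 + K_p·0.4535) = 0.02, so 1 + 0.4535·K_p = 50.
K_p = (50 − 1)/0.4535 = 108.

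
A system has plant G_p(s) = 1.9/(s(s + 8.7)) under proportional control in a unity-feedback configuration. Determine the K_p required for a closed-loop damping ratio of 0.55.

Closed-loop characteristic equation: s² + 8.7s + K_p·1.9 = 0.
So ω_n = √(1.9K_p) and 2ζω_n = 8.7, giving ζ = 8.7/(2√(1.9K_p)).
Setting ζ = 0.55: √(1.9K_p) = 8.7/(2·0.55) = 7.909, so K_p = 62.55/1.9 = 32.9.

K_p = 32.9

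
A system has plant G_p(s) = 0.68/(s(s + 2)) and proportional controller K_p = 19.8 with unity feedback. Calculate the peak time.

T_p = 0.89 s

The closed-loop denominator s² + 2s + 13.46 gives ω_n = √13.46 = 3.669 and ζ = 2/(2ω_n) = 0.2725.
Damped frequency ω_d = ω_n√(1−ζ²) = 3.53 rad/s, so peak time T_p = π/ω_d = 0.89 s.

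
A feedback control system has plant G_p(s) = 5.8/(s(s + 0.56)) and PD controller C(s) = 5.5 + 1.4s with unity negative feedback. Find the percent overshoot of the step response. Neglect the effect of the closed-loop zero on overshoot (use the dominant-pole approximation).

Forward path: (5.5 + 1.4s)·5.8/(s(s+0.56)). The closed-loop characteristic equation is s² + (0.56 + 5.8·1.4)s + 5.8·5.5 = 0.
That is s² + 8.68s + 31.9 = 0, so ω_n = 5.648 rad/s and ζ = 8.68/(2·5.648) = 0.7684.
%OS = 100·exp(−πζ/√(1−ζ²)) = 2.3%.

2.3%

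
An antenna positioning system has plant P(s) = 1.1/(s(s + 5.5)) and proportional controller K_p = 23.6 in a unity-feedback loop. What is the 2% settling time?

From 1 + K_pP(s) = 0: s² + 5.5s + 25.96 = 0 ⇒ ω_n = 5.095, ζ = 0.5397.
2% settling time T_s ≈ 4/(ζω_n) = 4/2.75 = 1.45 s.

T_s ≈ 1.45 s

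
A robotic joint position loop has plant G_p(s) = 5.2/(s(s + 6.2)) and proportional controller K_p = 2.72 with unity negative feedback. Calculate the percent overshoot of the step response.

1.03%

From 1 + K_pG_p(s) = 0: s² + 6.2s + 14.14 = 0 ⇒ ω_n = 3.761, ζ = 0.8243.
%OS = 100·exp(−πζ/√(1−ζ²)) = 100·exp(−π·0.8243/√0.3206) = 1.03%.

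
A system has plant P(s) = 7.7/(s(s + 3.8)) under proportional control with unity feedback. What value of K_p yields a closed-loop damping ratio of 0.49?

K_p = 1.95

Closed-loop characteristic equation: s² + 3.8s + K_p·7.7 = 0.
So ω_n = √(7.7K_p) and 2ζω_n = 3.8, giving ζ = 3.8/(2√(7.7K_p)).
Setting ζ = 0.49: √(7.7K_p) = 3.8/(2·0.49) = 3.878, so K_p = 15.04/7.7 = 1.95.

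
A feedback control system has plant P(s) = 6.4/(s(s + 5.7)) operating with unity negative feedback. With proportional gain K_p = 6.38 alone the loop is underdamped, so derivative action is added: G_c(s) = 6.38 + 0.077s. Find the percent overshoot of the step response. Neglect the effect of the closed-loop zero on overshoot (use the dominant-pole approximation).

Forward path: (6.38 + 0.077s)·6.4/(s(s+5.7)). The closed-loop characteristic equation is s² + (5.7 + 6.4·0.077)s + 6.4·6.38 = 0.
That is s² + 6.193s + 40.83 = 0, so ω_n = 6.39 rad/s and ζ = 6.193/(2·6.39) = 0.4846.
%OS = 100·exp(−πζ/√(1−ζ²)) = 17.5%.

17.5%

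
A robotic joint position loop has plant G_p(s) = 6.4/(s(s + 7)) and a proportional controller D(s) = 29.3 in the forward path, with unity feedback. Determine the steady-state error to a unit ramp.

0.0373

The loop has one pole at the origin (type 1). Velocity error constant K_v = lim_{s→0} s·D(s)G_p(s) = 29.3·6.4/7 = 26.79.
Steady-state error to a unit ramp: e_ss = 1/K_v = 0.0373.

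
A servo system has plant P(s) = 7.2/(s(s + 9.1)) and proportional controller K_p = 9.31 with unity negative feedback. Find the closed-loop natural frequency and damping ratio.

1 + K_p·P(s) = 0 gives s² + 9.1s + 67.03 = 0.
Matching s² + 2ζω_n s + ω_n²: ω_n = √67.03 = 8.187 rad/s and 2ζω_n = 9.1, so ζ = 9.1/(2·8.187) = 0.556.

ω_n = 8.19 rad/s, ζ = 0.556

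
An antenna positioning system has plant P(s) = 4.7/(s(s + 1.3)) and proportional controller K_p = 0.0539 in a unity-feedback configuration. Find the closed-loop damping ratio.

ζ = 1.29

1 + K_p·P(s) = 0 gives s² + 1.3s + 0.2533 = 0.
So ω_n² = 0.2533 ⇒ ω_n = 0.5033 rad/s, and ζ = 1.3/(2ω_n) = 1.29.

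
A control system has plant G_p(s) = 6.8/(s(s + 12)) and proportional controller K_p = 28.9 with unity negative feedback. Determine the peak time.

The closed-loop denominator s² + 12s + 196.5 gives ω_n = √196.5 = 14.02 and ζ = 12/(2ω_n) = 0.428.
Damped frequency ω_d = ω_n√(1−ζ²) = 12.67 rad/s, so peak time T_p = π/ω_d = 0.248 s.

T_p = 0.248 s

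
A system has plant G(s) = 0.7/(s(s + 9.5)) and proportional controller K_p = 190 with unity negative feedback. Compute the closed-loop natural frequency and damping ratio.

ω_n = 11.5 rad/s, ζ = 0.412

1 + K_p·G(s) = 0 gives s² + 9.5s + 133 = 0.
Matching s² + 2ζω_n s + ω_n²: ω_n = √133 = 11.53 rad/s and 2ζω_n = 9.5, so ζ = 9.5/(2·11.53) = 0.412.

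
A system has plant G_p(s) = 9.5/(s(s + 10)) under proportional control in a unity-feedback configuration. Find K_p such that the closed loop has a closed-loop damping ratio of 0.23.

Closed-loop characteristic equation: s² + 10s + K_p·9.5 = 0.
So ω_n = √(9.5K_p) and 2ζω_n = 10, giving ζ = 10/(2√(9.5K_p)).
Setting ζ = 0.23: √(9.5K_p) = 10/(2·0.23) = 21.74, so K_p = 472.6/9.5 = 49.7.

K_p = 49.7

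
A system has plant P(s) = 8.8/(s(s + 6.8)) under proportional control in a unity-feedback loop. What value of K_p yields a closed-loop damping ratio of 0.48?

Closed-loop characteristic equation: s² + 6.8s + K_p·8.8 = 0.
So ω_n = √(8.8K_p) and 2ζω_n = 6.8, giving ζ = 6.8/(2√(8.8K_p)).
Setting ζ = 0.48: √(8.8K_p) = 6.8/(2·0.48) = 7.083, so K_p = 50.17/8.8 = 5.7.

K_p = 5.7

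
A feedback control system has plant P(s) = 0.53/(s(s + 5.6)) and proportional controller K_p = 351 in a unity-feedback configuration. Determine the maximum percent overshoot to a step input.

Closed-loop characteristic equation: s² + 5.6s + 186 = 0, so ω_n = 13.64 rad/s and ζ = 5.6/(2·13.64) = 0.2053.
%OS = 100·exp(−πζ/√(1−ζ²)) = 100·exp(−π·0.2053/√0.9579) = 51.7%.

51.7%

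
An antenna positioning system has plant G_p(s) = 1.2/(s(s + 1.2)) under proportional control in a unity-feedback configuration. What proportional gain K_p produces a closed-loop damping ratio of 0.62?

Closed-loop characteristic equation: s² + 1.2s + K_p·1.2 = 0.
So ω_n = √(1.2K_p) and 2ζω_n = 1.2, giving ζ = 1.2/(2√(1.2K_p)).
Setting ζ = 0.62: √(1.2K_p) = 1.2/(2·0.62) = 0.9677, so K_p = 0.9365/1.2 = 0.78.

K_p = 0.78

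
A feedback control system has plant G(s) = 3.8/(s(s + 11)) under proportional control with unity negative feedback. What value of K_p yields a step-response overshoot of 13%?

K_p = 26.8

From %OS = 100·exp(−πζ/√(1−ζ²)) = 13%, ζ = −ln(0.13)/√(π²+ln²(0.13)) = 0.5446.
Characteristic equation s² + 11s + 3.8K_p = 0 gives ζ = 11/(2√(3.8K_p)).
Setting ζ = 0.5446: √(3.8K_p) = 11/(2·0.5446) = 10.1, so K_p = 102/3.8 = 26.8.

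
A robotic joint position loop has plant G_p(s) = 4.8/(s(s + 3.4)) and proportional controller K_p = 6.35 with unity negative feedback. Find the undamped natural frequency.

ω_n = 5.52 rad/s

1 + K_p·G_p(s) = 0 gives s² + 3.4s + 30.48 = 0.
Matching s² + 2ζω_n s + ω_n²: ω_n = √30.48 = 5.521 rad/s and 2ζω_n = 3.4, so ζ = 3.4/(2·5.521) = 0.308.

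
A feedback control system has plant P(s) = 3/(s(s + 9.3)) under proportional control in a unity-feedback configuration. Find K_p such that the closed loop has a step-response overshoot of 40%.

K_p = 91.9

From %OS = 100·exp(−πζ/√(1−ζ²)) = 40%, ζ = −ln(0.4)/√(π²+ln²(0.4)) = 0.28.
Characteristic equation s² + 9.3s + 3K_p = 0 gives ζ = 9.3/(2√(3K_p)).
Setting ζ = 0.28: √(3K_p) = 9.3/(2·0.28) = 16.61, so K_p = 275.8/3 = 91.9.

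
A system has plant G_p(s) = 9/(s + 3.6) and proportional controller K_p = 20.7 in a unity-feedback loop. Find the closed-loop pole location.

Closed-loop transfer function: T(s) = K_p·G_p(s)/(1 + K_p·G_p(s)) = 186.3/(s + 3.6 + 186.3) = 186.3/(s + 189.9).
The closed-loop pole is at s = −189.9.

s = -189.9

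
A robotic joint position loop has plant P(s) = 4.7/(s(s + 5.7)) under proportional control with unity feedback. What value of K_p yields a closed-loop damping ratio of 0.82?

Closed-loop characteristic equation: s² + 5.7s + K_p·4.7 = 0.
So ω_n = √(4.7K_p) and 2ζω_n = 5.7, giving ζ = 5.7/(2√(4.7K_p)).
Setting ζ = 0.82: √(4.7K_p) = 5.7/(2·0.82) = 3.476, so K_p = 12.08/4.7 = 2.57.

K_p = 2.57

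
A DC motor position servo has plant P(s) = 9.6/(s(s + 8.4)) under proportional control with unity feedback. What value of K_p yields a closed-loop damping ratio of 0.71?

Closed-loop characteristic equation: s² + 8.4s + K_p·9.6 = 0.
So ω_n = √(9.6K_p) and 2ζω_n = 8.4, giving ζ = 8.4/(2√(9.6K_p)).
Setting ζ = 0.71: √(9.6K_p) = 8.4/(2·0.71) = 5.915, so K_p = 34.99/9.6 = 3.65.

K_p = 3.65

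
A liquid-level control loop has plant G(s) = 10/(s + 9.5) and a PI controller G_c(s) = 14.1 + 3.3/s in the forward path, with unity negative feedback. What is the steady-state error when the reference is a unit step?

The open loop G_c(s)G(s) has a pole at the origin (type 1), so the static position error constant is infinite and e_ss = 1/(1+∞) = 0.

0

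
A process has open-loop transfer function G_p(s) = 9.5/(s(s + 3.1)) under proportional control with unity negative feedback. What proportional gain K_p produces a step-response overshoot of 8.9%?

K_p = 0.679

From %OS = 100·exp(−πζ/√(1−ζ²)) = 8.9%, ζ = −ln(0.089)/√(π²+ln²(0.089)) = 0.6101.
Characteristic equation s² + 3.1s + 9.5K_p = 0 gives ζ = 3.1/(2√(9.5K_p)).
Setting ζ = 0.6101: √(9.5K_p) = 3.1/(2·0.6101) = 2.541, so K_p = 6.454/9.5 = 0.679.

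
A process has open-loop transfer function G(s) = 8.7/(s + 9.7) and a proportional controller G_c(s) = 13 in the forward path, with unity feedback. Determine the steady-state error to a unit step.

0.079

The loop is type 0. Static position error constant K_pos = G_c(0)·G(0) = 13·0.8969 = 11.66.
Steady-state error to a unit step: e_ss = 1/(1+K_pos) = 1/12.66 = 0.079.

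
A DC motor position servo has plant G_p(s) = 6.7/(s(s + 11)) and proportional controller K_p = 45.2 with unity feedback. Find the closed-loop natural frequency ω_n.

1 + K_p·G_p(s) = 0 gives s² + 11s + 302.8 = 0.
Matching s² + 2ζω_n s + ω_n²: ω_n = √302.8 = 17.4 rad/s and 2ζω_n = 11, so ζ = 11/(2·17.4) = 0.316.

ω_n = 17.4 rad/s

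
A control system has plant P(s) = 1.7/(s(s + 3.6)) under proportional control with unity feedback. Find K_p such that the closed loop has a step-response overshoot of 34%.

From %OS = 100·exp(−πζ/√(1−ζ²)) = 34%, ζ = −ln(0.34)/√(π²+ln²(0.34)) = 0.3248.
Characteristic equation s² + 3.6s + 1.7K_p = 0 gives ζ = 3.6/(2√(1.7K_p)).
Setting ζ = 0.3248: √(1.7K_p) = 3.6/(2·0.3248) = 5.542, so K_p = 30.72/1.7 = 18.1.

K_p = 18.1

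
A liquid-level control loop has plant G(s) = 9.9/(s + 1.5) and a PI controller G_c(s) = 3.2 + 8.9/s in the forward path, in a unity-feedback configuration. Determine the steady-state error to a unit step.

The open loop G_c(s)G(s) has a pole at the origin (type 1), so the static position error constant is infinite and e_ss = 1/(1+∞) = 0.

0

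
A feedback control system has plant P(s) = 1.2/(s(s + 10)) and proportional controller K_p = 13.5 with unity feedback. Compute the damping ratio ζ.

The closed-loop denominator is s(s+10) + 13.5·1.2 = s² + 10s + 16.2.
Matching s² + 2ζω_n s + ω_n²: ω_n = √16.2 = 4.025 rad/s and 2ζω_n = 10, so ζ = 10/(2·4.025) = 1.24.

ζ = 1.24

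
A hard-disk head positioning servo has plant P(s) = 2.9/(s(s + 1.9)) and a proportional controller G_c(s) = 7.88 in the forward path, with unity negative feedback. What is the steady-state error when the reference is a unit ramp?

The loop has one pole at the origin (type 1). Velocity error constant K_v = lim_{s→0} s·G_c(s)P(s) = 7.88·2.9/1.9 = 12.03.
Steady-state error to a unit ramp: e_ss = 1/K_v = 0.0831.

0.0831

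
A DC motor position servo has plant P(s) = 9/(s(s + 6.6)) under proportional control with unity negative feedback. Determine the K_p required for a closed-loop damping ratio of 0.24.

K_p = 21

Closed-loop characteristic equation: s² + 6.6s + K_p·9 = 0.
So ω_n = √(9K_p) and 2ζω_n = 6.6, giving ζ = 6.6/(2√(9K_p)).
Setting ζ = 0.24: √(9K_p) = 6.6/(2·0.24) = 13.75, so K_p = 189.1/9 = 21.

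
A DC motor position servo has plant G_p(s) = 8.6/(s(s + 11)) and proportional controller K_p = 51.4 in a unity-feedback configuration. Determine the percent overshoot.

From 1 + K_pG_p(s) = 0: s² + 11s + 442 = 0 ⇒ ω_n = 21.02, ζ = 0.2616.
%OS = 100·exp(−πζ/√(1−ζ²)) = 100·exp(−π·0.2616/√0.9316) = 42.7%.

42.7%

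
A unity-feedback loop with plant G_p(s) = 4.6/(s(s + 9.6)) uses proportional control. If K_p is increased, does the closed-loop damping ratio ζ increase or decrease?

decrease

ζ = 9.6/(2√(4.6K_p)); increasing K_p raises the denominator, so ζ falls.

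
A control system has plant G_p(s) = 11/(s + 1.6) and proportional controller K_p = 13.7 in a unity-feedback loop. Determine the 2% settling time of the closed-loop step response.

Closed-loop transfer function: T(s) = K_p·G_p(s)/(1 + K_p·G_p(s)) = 150.7/(s + 1.6 + 150.7) = 150.7/(s + 152.3).
Time constant τ = 1/152.3 = 0.006566 s, so the 2% settling time is about 4τ = 0.0263 s.

T_s ≈ 0.0263 s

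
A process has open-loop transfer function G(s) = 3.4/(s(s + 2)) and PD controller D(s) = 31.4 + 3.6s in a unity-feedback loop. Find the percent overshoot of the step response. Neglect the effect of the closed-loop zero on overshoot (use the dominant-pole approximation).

5.04%

Forward path: (31.4 + 3.6s)·3.4/(s(s+2)). The closed-loop characteristic equation is s² + (2 + 3.4·3.6)s + 3.4·31.4 = 0.
That is s² + 14.24s + 106.8 = 0, so ω_n = 10.33 rad/s and ζ = 14.24/(2·10.33) = 0.6891.
%OS = 100·exp(−πζ/√(1−ζ²)) = 5.04%.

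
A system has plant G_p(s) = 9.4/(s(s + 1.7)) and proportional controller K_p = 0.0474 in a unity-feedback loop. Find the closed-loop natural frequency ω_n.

ω_n = 0.668 rad/s

1 + K_p·G_p(s) = 0 gives s² + 1.7s + 0.4456 = 0.
Matching s² + 2ζω_n s + ω_n²: ω_n = √0.4456 = 0.6675 rad/s and 2ζω_n = 1.7, so ζ = 1.7/(2·0.6675) = 1.27.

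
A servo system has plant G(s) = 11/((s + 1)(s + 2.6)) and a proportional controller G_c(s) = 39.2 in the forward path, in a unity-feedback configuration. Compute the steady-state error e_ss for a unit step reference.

The loop is type 0. Static position error constant K_pos = G_c(0)·G(0) = 39.2·4.231 = 165.8.
Steady-state error to a unit step: e_ss = 1/(1+K_pos) = 1/166.8 = 0.00599.

0.00599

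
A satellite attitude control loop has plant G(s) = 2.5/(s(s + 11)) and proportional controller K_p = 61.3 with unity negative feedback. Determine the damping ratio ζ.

The closed-loop denominator is s(s+11) + 61.3·2.5 = s² + 11s + 153.2.
Matching s² + 2ζω_n s + ω_n²: ω_n = √153.2 = 12.38 rad/s and 2ζω_n = 11, so ζ = 11/(2·12.38) = 0.444.

ζ = 0.444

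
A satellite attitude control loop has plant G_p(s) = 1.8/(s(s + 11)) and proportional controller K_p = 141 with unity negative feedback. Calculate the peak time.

The closed-loop denominator s² + 11s + 253.8 gives ω_n = √253.8 = 15.93 and ζ = 11/(2ω_n) = 0.3452.
Damped frequency ω_d = ω_n√(1−ζ²) = 14.95 rad/s, so peak time T_p = π/ω_d = 0.21 s.

T_p = 0.21 s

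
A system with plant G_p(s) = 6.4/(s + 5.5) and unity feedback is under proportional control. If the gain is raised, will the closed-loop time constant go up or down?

Closed-loop pole is at s = −(5.5+K_p·6.4); larger K_p moves it further left, so τ = 1/(5.5+K_p·6.4) decreases.

decrease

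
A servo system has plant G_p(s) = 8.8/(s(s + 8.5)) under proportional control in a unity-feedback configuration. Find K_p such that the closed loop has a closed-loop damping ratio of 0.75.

K_p = 3.65

Closed-loop characteristic equation: s² + 8.5s + K_p·8.8 = 0.
So ω_n = √(8.8K_p) and 2ζω_n = 8.5, giving ζ = 8.5/(2√(8.8K_p)).
Setting ζ = 0.75: √(8.8K_p) = 8.5/(2·0.75) = 5.667, so K_p = 32.11/8.8 = 3.65.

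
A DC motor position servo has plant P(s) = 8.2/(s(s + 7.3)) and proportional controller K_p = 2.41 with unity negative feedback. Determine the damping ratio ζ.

With unity feedback the closed-loop characteristic equation is s² + 7.3s + 2.41·8.2 = s² + 7.3s + 19.76 = 0.
Matching s² + 2ζω_n s + ω_n²: ω_n = √19.76 = 4.445 rad/s and 2ζω_n = 7.3, so ζ = 7.3/(2·4.445) = 0.821.

ζ = 0.821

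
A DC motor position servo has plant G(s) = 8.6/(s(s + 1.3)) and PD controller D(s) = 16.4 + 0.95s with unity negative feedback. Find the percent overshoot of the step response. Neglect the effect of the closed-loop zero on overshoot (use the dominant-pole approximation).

25.5%

Forward path: (16.4 + 0.95s)·8.6/(s(s+1.3)). The closed-loop characteristic equation is s² + (1.3 + 8.6·0.95)s + 8.6·16.4 = 0.
That is s² + 9.47s + 141 = 0, so ω_n = 11.88 rad/s and ζ = 9.47/(2·11.88) = 0.3987.
%OS = 100·exp(−πζ/√(1−ζ²)) = 25.5%.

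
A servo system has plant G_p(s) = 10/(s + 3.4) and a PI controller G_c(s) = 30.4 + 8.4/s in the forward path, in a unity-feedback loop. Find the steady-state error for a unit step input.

0

The open loop G_c(s)G_p(s) has a pole at the origin (type 1), so the static position error constant is infinite and e_ss = 1/(1+∞) = 0.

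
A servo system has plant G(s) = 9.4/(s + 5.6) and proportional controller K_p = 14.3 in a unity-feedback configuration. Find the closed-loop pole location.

s = -140

Closed-loop transfer function: T(s) = K_p·G(s)/(1 + K_p·G(s)) = 134.4/(s + 5.6 + 134.4) = 134.4/(s + 140).
The closed-loop pole is at s = −140.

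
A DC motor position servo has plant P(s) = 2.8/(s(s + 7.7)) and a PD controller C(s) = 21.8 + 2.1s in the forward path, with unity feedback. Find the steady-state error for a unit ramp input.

The loop has one pole at the origin (type 1). Velocity error constant K_v = lim_{s→0} s·C(s)P(s) = 21.8·2.8/7.7 = 7.927.
Steady-state error to a unit ramp: e_ss = 1/K_v = 0.126.

0.126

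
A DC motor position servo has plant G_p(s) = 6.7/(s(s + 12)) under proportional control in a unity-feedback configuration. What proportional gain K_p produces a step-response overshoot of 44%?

K_p = 84.1

From %OS = 100·exp(−πζ/√(1−ζ²)) = 44%, ζ = −ln(0.44)/√(π²+ln²(0.44)) = 0.2528.
Characteristic equation s² + 12s + 6.7K_p = 0 gives ζ = 12/(2√(6.7K_p)).
Setting ζ = 0.2528: √(6.7K_p) = 12/(2·0.2528) = 23.73, so K_p = 563.2/6.7 = 84.1.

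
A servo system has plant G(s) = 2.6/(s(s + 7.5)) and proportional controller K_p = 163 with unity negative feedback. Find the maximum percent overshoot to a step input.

The closed-loop denominator s² + 7.5s + 423.8 gives ω_n = √423.8 = 20.59 and ζ = 7.5/(2ω_n) = 0.1822.
%OS = 100·exp(−πζ/√(1−ζ²)) = 100·exp(−π·0.1822/√0.9668) = 55.9%.

55.9%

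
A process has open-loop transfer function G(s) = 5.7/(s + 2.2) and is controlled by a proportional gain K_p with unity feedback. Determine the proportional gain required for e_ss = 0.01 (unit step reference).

For a type-0 loop with proportional control, e_ss = 1/(1 + K_p·G(0)).
G(0) = 2.591. Require 1/(1 + K_p·2.591) = 0.01, so 1 + 2.591·K_p = 100.
K_p = (100 − 1)/2.591 = 38.2.

K_p = 38.2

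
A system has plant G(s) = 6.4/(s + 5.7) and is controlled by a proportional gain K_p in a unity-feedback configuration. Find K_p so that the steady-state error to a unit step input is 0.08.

K_p = 10.2

The loop is type 0, so e_ss(step) = 1/(1 + K_pos) with K_pos = K_p·G(0).
G(0) = 1.123. Require 1/(1 + K_p·1.123) = 0.08, so 1 + 1.123·K_p = 12.5.
K_p = (12.5 − 1)/1.123 = 10.2.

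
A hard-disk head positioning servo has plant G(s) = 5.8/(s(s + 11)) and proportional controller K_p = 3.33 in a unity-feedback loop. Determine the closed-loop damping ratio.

ζ = 1.25

1 + K_p·G(s) = 0 gives s² + 11s + 19.31 = 0.
Matching s² + 2ζω_n s + ω_n²: ω_n = √19.31 = 4.395 rad/s and 2ζω_n = 11, so ζ = 11/(2·4.395) = 1.25.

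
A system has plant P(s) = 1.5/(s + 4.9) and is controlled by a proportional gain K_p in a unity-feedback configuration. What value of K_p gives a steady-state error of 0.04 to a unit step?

K_p = 78.4

Steady-state error for a unit step on this type-0 loop is 1/(1 + K_p·P(0)).
P(0) = 0.3061. Require 1/(1 + K_p·0.3061) = 0.04, so 1 + 0.3061·K_p = 25.
K_p = (25 − 1)/0.3061 = 78.4.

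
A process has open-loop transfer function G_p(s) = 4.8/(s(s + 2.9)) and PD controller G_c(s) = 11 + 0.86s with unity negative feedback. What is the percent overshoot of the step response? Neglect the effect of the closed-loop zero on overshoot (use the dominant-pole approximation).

Forward path: (11 + 0.86s)·4.8/(s(s+2.9)). The closed-loop characteristic equation is s² + (2.9 + 4.8·0.86)s + 4.8·11 = 0.
That is s² + 7.028s + 52.8 = 0, so ω_n = 7.266 rad/s and ζ = 7.028/(2·7.266) = 0.4836.
%OS = 100·exp(−πζ/√(1−ζ²)) = 17.6%.

17.6%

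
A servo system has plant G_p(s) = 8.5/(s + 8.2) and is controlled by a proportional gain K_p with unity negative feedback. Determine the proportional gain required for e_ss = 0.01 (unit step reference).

The loop is type 0, so e_ss(step) = 1/(1 + K_pos) with K_pos = K_p·G_p(0).
G_p(0) = 1.037. Require 1/(1 + K_p·1.037) = 0.01, so 1 + 1.037·K_p = 100.
K_p = (100 − 1)/1.037 = 95.5.

K_p = 95.5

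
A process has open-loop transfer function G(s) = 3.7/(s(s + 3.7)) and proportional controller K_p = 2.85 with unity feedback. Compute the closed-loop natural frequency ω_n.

ω_n = 3.25 rad/s

With unity feedback the closed-loop characteristic equation is s² + 3.7s + 2.85·3.7 = s² + 3.7s + 10.55 = 0.
Matching s² + 2ζω_n s + ω_n²: ω_n = √10.55 = 3.247 rad/s and 2ζω_n = 3.7, so ζ = 3.7/(2·3.247) = 0.57.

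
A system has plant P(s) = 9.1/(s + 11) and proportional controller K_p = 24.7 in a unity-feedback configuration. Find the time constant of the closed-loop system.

τ = 0.00424 s

Closed-loop transfer function: T(s) = K_p·P(s)/(1 + K_p·P(s)) = 224.8/(s + 11 + 224.8) = 224.8/(s + 235.8).
Time constant τ = 1/235.8 = 0.00424 s.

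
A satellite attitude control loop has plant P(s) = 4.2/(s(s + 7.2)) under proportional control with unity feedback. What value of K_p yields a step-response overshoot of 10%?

From %OS = 100·exp(−πζ/√(1−ζ²)) = 10%, ζ = −ln(0.1)/√(π²+ln²(0.1)) = 0.5912.
Characteristic equation s² + 7.2s + 4.2K_p = 0 gives ζ = 7.2/(2√(4.2K_p)).
Setting ζ = 0.5912: √(4.2K_p) = 7.2/(2·0.5912) = 6.09, so K_p = 37.09/4.2 = 8.83.

K_p = 8.83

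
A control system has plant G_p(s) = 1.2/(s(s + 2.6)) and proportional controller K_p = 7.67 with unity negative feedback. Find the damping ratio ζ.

The closed-loop denominator is s(s+2.6) + 7.67·1.2 = s² + 2.6s + 9.204.
Matching s² + 2ζω_n s + ω_n²: ω_n = √9.204 = 3.034 rad/s and 2ζω_n = 2.6, so ζ = 2.6/(2·3.034) = 0.429.

ζ = 0.429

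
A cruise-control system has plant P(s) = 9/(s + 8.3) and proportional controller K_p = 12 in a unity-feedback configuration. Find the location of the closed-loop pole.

Closed-loop transfer function: T(s) = K_p·P(s)/(1 + K_p·P(s)) = 108/(s + 8.3 + 108) = 108/(s + 116.3).
The closed-loop pole is at s = −116.3.

s = -116.3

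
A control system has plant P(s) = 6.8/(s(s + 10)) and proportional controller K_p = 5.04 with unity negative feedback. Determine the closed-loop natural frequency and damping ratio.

ω_n = 5.85 rad/s, ζ = 0.854

The closed-loop denominator is s(s+10) + 5.04·6.8 = s² + 10s + 34.27.
Matching s² + 2ζω_n s + ω_n²: ω_n = √34.27 = 5.854 rad/s and 2ζω_n = 10, so ζ = 10/(2·5.854) = 0.854.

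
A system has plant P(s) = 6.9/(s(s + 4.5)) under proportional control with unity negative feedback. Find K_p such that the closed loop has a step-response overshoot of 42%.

From %OS = 100·exp(−πζ/√(1−ζ²)) = 42%, ζ = −ln(0.42)/√(π²+ln²(0.42)) = 0.2662.
Characteristic equation s² + 4.5s + 6.9K_p = 0 gives ζ = 4.5/(2√(6.9K_p)).
Setting ζ = 0.2662: √(6.9K_p) = 4.5/(2·0.2662) = 8.453, so K_p = 71.46/6.9 = 10.4.

K_p = 10.4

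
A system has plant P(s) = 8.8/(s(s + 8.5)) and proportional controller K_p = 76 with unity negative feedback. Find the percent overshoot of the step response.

59.3%

From 1 + K_pP(s) = 0: s² + 8.5s + 668.8 = 0 ⇒ ω_n = 25.86, ζ = 0.1643.
%OS = 100·exp(−πζ/√(1−ζ²)) = 100·exp(−π·0.1643/√0.973) = 59.3%.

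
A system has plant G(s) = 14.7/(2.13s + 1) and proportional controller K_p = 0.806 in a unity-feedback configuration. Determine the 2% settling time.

T_s ≈ 0.663 s

Closed loop: T(s) = K_p·G/(1+K_p·G) = 11.85/(2.13s + 1 + 11.85), with pole at s = −(1 + 11.85)/2.13 = −6.032.
τ = 1/6.032 = 0.1658 s, so 2% settling time ≈ 4τ = 0.663 s.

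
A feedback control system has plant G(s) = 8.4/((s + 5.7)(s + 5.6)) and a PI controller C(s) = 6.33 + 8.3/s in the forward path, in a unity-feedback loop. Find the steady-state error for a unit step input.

The open loop C(s)G(s) has a pole at the origin (type 1), so the static position error constant is infinite and e_ss = 1/(1+∞) = 0.

0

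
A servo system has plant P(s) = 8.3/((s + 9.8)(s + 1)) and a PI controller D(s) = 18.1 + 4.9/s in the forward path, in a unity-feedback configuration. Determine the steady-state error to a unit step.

0

The open loop D(s)P(s) has a pole at the origin (type 1), so the static position error constant is infinite and e_ss = 1/(1+∞) = 0.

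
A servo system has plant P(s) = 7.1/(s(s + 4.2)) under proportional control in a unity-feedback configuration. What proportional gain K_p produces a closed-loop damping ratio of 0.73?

Closed-loop characteristic equation: s² + 4.2s + K_p·7.1 = 0.
So ω_n = √(7.1K_p) and 2ζω_n = 4.2, giving ζ = 4.2/(2√(7.1K_p)).
Setting ζ = 0.73: √(7.1K_p) = 4.2/(2·0.73) = 2.877, so K_p = 8.275/7.1 = 1.17.

K_p = 1.17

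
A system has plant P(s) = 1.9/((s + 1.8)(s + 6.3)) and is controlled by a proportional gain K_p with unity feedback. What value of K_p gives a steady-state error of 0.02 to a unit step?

K_p = 292

For a type-0 loop with proportional control, e_ss = 1/(1 + K_p·P(0)).
P(0) = 0.1675. Require 1/(1 + K_p·0.1675) = 0.02, so 1 + 0.1675·K_p = 50.
K_p = (50 − 1)/0.1675 = 292.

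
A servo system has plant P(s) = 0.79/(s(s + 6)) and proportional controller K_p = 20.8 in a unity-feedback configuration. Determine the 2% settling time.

From 1 + K_pP(s) = 0: s² + 6s + 16.43 = 0 ⇒ ω_n = 4.054, ζ = 0.7401.
2% settling time T_s ≈ 4/(ζω_n) = 4/3 = 1.33 s.

T_s ≈ 1.33 s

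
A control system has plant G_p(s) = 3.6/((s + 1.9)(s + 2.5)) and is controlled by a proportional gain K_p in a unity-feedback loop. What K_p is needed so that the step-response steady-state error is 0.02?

K_p = 64.7

The loop is type 0, so e_ss(step) = 1/(1 + K_pos) with K_pos = K_p·G_p(0).
G_p(0) = 0.7579. Require 1/(1 + K_p·0.7579) = 0.02, so 1 + 0.7579·K_p = 50.
K_p = (50 − 1)/0.7579 = 64.7.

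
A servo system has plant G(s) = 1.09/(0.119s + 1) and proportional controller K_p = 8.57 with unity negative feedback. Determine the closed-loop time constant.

τ = 0.0115 s

Closed loop: T(s) = K_p·G/(1+K_p·G) = 9.341/(0.119s + 1 + 9.341), with pole at s = −(1 + 9.341)/0.119 = −86.9.
Closed-loop time constant τ = 1/86.9 = 0.0115 s.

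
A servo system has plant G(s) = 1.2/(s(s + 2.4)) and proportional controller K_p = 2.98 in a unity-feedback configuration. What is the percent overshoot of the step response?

7.58%

Closed-loop characteristic equation: s² + 2.4s + 3.576 = 0, so ω_n = 1.891 rad/s and ζ = 2.4/(2·1.891) = 0.6346.
%OS = 100·exp(−πζ/√(1−ζ²)) = 100·exp(−π·0.6346/√0.5973) = 7.58%.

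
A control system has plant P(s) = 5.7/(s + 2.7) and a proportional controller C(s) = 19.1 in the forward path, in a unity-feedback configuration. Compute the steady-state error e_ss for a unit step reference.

0.0242

The loop is type 0. Static position error constant K_pos = C(0)·P(0) = 19.1·2.111 = 40.32.
Steady-state error to a unit step: e_ss = 1/(1+K_pos) = 1/41.32 = 0.0242.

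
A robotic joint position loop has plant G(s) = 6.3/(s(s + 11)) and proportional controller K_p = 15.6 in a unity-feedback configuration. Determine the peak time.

The closed-loop denominator s² + 11s + 98.28 gives ω_n = √98.28 = 9.914 and ζ = 11/(2ω_n) = 0.5548.
Damped frequency ω_d = ω_n√(1−ζ²) = 8.248 rad/s, so peak time T_p = π/ω_d = 0.381 s.

T_p = 0.381 s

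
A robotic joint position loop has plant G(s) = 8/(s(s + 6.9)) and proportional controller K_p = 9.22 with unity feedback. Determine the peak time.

From 1 + K_pG(s) = 0: s² + 6.9s + 73.76 = 0 ⇒ ω_n = 8.588, ζ = 0.4017.
Damped frequency ω_d = ω_n√(1−ζ²) = 7.865 rad/s, so peak time T_p = π/ω_d = 0.399 s.

T_p = 0.399 s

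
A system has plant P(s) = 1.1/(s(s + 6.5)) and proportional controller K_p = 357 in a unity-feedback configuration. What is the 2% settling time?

Closed-loop characteristic equation: s² + 6.5s + 392.7 = 0, so ω_n = 19.82 rad/s and ζ = 6.5/(2·19.82) = 0.164.
2% settling time T_s ≈ 4/(ζω_n) = 4/3.25 = 1.23 s.

T_s ≈ 1.23 s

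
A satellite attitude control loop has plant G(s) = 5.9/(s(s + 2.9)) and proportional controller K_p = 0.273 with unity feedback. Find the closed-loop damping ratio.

ζ = 1.14

1 + K_p·G(s) = 0 gives s² + 2.9s + 1.611 = 0.
So ω_n² = 1.611 ⇒ ω_n = 1.269 rad/s, and ζ = 2.9/(2ω_n) = 1.14.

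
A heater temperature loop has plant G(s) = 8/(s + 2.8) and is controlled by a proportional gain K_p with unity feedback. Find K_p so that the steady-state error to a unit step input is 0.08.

K_p = 4.02

The loop is type 0, so e_ss(step) = 1/(1 + K_pos) with K_pos = K_p·G(0).
G(0) = 2.857. Require 1/(1 + K_p·2.857) = 0.08, so 1 + 2.857·K_p = 12.5.
K_p = (12.5 − 1)/2.857 = 4.02.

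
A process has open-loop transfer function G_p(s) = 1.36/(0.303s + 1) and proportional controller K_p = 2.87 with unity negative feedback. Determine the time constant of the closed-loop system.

τ = 0.0618 s

Closed loop: T(s) = K_p·G_p/(1+K_p·G_p) = 3.903/(0.303s + 1 + 3.903), with pole at s = −(1 + 3.903)/0.303 = −16.18.
Closed-loop time constant τ = 1/16.18 = 0.0618 s.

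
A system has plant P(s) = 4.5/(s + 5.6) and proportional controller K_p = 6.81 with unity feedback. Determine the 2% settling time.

Closed-loop transfer function: T(s) = K_p·P(s)/(1 + K_p·P(s)) = 30.64/(s + 5.6 + 30.64) = 30.64/(s + 36.24).
Time constant τ = 1/36.24 = 0.02759 s, so the 2% settling time is about 4τ = 0.11 s.

T_s ≈ 0.11 s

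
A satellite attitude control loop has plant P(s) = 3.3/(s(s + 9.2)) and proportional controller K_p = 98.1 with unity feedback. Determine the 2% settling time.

T_s ≈ 0.87 s

The closed-loop denominator s² + 9.2s + 323.7 gives ω_n = √323.7 = 17.99 and ζ = 9.2/(2ω_n) = 0.2557.
2% settling time T_s ≈ 4/(ζω_n) = 4/4.6 = 0.87 s.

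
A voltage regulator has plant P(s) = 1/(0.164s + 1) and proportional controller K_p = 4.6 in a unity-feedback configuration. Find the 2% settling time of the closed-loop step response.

T_s ≈ 0.117 s

Closed loop: T(s) = K_p·P/(1+K_p·P) = 4.6/(0.164s + 1 + 4.6), with pole at s = −(1 + 4.6)/0.164 = −34.15.
τ = 1/34.15 = 0.02929 s, so 2% settling time ≈ 4τ = 0.117 s.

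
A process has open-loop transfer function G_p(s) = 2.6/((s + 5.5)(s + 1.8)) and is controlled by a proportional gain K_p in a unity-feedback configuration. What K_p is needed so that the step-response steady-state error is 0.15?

K_p = 21.6

The loop is type 0, so e_ss(step) = 1/(1 + K_pos) with K_pos = K_p·G_p(0).
G_p(0) = 0.2626. Require 1/(1 + K_p·0.2626) = 0.15, so 1 + 0.2626·K_p = 6.667.
K_p = (6.667 − 1)/0.2626 = 21.6.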